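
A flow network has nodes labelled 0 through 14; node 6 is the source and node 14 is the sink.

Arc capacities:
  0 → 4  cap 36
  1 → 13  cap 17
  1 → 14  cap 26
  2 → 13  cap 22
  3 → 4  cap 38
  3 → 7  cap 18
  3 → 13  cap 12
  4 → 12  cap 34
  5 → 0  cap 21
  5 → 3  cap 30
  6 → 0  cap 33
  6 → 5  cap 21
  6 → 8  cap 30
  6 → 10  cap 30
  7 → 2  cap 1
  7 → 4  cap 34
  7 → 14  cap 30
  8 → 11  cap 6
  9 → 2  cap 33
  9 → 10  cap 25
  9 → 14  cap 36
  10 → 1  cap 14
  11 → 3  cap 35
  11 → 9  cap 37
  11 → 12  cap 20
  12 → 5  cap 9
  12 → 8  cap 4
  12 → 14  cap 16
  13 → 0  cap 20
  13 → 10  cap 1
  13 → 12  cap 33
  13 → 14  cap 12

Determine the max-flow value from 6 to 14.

Maximum flow value: 66

augment #1: 6→10→1→14 bottleneck 14, total now 14
augment #2: 6→0→4→12→14 bottleneck 16, total now 30
augment #3: 6→5→3→7→14 bottleneck 18, total now 48
augment #4: 6→5→3→13→14 bottleneck 3, total now 51
augment #5: 6→8→11→9→14 bottleneck 6, total now 57
augment #6: 6→0→4→12→5→3→13→14 bottleneck 9, total now 66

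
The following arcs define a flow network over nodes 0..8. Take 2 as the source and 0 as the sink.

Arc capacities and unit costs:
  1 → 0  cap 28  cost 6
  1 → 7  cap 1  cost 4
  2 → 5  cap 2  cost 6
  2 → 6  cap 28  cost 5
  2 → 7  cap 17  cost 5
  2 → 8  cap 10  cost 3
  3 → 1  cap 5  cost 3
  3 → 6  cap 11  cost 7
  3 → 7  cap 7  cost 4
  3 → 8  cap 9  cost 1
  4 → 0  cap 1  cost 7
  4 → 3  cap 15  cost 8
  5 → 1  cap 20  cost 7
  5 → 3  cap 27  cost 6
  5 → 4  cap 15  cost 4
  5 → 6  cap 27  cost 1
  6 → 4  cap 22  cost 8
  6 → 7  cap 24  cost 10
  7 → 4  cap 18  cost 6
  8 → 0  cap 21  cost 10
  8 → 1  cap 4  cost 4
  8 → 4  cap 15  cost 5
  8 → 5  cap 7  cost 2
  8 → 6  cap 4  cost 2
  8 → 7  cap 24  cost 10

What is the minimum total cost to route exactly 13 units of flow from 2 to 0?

Minimum cost for 13 units: 186

shortest-cost path #1: 2→8→0 push 10 @ unit cost 13 (adds 130)
shortest-cost path #2: 2→5→4→0 push 1 @ unit cost 17 (adds 17)
shortest-cost path #3: 2→5→1→0 push 1 @ unit cost 19 (adds 19)
shortest-cost path #4: 2→7→4→5→1→0 push 1 @ unit cost 20 (adds 20)
total cost = 186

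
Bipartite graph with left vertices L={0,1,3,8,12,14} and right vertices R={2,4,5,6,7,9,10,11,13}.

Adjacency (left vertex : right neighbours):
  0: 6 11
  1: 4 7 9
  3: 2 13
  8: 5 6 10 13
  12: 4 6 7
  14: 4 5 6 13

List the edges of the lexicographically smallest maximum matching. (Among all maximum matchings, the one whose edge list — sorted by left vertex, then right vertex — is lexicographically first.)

Lex-smallest maximum matching: {(0,6), (1,4), (3,2), (8,5), (12,7), (14,13)}

|M| = 6 (so the lex-smallest maximum matching has 6 edges)
process left vertices in ascending order; for each, take the smallest-labelled available neighbour that still permits 6 edges overall, or leave it unmatched if none does
lex-smallest matching: {0-6, 1-4, 3-2, 8-5, 12-7, 14-13}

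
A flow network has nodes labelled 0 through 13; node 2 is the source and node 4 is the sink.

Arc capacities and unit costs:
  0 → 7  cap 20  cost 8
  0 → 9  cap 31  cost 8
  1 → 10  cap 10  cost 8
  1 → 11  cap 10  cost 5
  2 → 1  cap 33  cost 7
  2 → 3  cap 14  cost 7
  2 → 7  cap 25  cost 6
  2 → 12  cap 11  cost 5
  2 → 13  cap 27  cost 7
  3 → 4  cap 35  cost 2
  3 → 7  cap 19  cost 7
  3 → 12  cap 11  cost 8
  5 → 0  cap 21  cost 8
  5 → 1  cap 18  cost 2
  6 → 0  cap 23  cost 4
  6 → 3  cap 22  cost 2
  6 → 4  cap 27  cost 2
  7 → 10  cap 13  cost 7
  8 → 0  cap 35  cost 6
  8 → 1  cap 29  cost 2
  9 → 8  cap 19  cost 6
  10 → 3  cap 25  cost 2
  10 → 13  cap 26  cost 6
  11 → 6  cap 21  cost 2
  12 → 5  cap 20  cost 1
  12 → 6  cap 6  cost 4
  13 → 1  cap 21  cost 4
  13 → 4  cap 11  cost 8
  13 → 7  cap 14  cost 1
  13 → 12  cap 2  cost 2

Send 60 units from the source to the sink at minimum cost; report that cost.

shortest-cost path #1: 2→3→4 push 14 @ unit cost 9 (adds 126)
shortest-cost path #2: 2→12→6→4 push 6 @ unit cost 11 (adds 66)
shortest-cost path #3: 2→13→4 push 11 @ unit cost 15 (adds 165)
shortest-cost path #4: 2→1→11→6→4 push 10 @ unit cost 16 (adds 160)
shortest-cost path #5: 2→7→10→3→4 push 13 @ unit cost 17 (adds 221)
shortest-cost path #6: 2→1→10→3→4 push 6 @ unit cost 19 (adds 114)
total cost = 852

Minimum cost for 60 units: 852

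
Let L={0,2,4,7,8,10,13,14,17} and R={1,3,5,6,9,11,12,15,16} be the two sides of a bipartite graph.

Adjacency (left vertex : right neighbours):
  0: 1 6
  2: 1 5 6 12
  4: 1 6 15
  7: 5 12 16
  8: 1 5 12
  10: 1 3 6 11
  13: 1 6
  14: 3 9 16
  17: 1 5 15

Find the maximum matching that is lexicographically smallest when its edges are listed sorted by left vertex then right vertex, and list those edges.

Lex-smallest maximum matching: {(0,1), (2,5), (4,6), (7,16), (8,12), (10,3), (14,9), (17,15)}

|M| = 8 (so the lex-smallest maximum matching has 8 edges)
process left vertices in ascending order; for each, take the smallest-labelled available neighbour that still permits 8 edges overall, or leave it unmatched if none does
lex-smallest matching: {0-1, 2-5, 4-6, 7-16, 8-12, 10-3, 14-9, 17-15}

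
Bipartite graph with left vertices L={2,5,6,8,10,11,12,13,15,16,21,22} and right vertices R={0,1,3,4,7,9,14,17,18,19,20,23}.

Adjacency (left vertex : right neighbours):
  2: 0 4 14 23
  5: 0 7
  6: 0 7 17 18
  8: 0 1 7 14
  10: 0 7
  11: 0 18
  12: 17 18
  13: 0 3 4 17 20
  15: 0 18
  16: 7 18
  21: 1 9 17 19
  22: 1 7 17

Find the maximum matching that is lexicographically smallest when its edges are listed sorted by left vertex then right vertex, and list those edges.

Lex-smallest maximum matching: {(2,4), (5,0), (6,7), (8,14), (11,18), (12,17), (13,3), (21,9), (22,1)}

|M| = 9 (so the lex-smallest maximum matching has 9 edges)
process left vertices in ascending order; for each, take the smallest-labelled available neighbour that still permits 9 edges overall, or leave it unmatched if none does
lex-smallest matching: {2-4, 5-0, 6-7, 8-14, 11-18, 12-17, 13-3, 21-9, 22-1}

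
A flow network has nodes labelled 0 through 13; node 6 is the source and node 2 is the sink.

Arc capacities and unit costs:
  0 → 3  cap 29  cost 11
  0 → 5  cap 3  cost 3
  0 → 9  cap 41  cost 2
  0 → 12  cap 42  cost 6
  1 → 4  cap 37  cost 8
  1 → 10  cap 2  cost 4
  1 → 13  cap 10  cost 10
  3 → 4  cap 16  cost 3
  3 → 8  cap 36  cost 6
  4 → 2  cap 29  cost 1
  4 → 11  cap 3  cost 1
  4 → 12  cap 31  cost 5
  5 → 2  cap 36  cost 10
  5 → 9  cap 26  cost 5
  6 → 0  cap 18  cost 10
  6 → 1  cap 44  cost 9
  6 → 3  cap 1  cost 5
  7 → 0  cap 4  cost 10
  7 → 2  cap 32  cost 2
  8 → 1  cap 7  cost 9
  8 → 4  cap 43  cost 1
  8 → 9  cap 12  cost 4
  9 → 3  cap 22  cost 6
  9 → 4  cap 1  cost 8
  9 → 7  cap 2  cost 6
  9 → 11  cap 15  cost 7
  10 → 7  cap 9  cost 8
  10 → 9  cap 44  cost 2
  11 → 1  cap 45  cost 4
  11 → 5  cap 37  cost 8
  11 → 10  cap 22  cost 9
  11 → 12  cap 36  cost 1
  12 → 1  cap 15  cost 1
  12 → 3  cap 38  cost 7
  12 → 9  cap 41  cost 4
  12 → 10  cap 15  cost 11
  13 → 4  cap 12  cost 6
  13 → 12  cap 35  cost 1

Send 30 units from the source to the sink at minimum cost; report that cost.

Minimum cost for 30 units: 533

shortest-cost path #1: 6→3→4→2 push 1 @ unit cost 9 (adds 9)
shortest-cost path #2: 6→1→4→2 push 28 @ unit cost 18 (adds 504)
shortest-cost path #3: 6→0→9→7→2 push 1 @ unit cost 20 (adds 20)
total cost = 533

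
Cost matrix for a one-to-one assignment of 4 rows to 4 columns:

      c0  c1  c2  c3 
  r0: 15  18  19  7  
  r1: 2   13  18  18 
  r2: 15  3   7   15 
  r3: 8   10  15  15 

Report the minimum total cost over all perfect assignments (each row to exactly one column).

optimal assignment: row0→col3 (cost 7), row1→col0 (cost 2), row2→col2 (cost 7), row3→col1 (cost 10)
total = 7 + 2 + 7 + 10 = 26

Minimum assignment cost: 26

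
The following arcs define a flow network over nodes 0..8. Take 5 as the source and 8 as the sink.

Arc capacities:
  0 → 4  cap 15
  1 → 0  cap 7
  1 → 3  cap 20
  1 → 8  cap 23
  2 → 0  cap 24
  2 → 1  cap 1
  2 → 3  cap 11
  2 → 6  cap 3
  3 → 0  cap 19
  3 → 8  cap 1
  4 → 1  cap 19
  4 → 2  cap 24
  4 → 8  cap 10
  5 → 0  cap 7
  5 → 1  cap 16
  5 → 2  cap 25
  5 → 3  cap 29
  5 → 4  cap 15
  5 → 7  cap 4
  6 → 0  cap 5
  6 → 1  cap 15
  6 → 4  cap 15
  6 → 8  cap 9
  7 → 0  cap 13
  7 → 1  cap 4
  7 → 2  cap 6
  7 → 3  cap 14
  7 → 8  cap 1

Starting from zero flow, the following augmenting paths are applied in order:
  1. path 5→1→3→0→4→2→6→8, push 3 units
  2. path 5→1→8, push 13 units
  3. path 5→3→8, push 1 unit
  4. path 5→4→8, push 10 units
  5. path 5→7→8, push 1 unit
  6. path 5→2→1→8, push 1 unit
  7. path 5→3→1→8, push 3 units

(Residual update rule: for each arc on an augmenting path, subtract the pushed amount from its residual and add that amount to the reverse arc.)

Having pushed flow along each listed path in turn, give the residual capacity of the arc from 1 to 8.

after path 1 (5→1→3→0→4→2→6→8, push 3): res(1,8)=23
after path 2 (5→1→8, push 13): res(1,8)=10
after path 3 (5→3→8, push 1): res(1,8)=10
after path 4 (5→4→8, push 10): res(1,8)=10
after path 5 (5→7→8, push 1): res(1,8)=10
after path 6 (5→2→1→8, push 1): res(1,8)=9
after path 7 (5→3→1→8, push 3): res(1,8)=6

Residual capacity of (1,8): 6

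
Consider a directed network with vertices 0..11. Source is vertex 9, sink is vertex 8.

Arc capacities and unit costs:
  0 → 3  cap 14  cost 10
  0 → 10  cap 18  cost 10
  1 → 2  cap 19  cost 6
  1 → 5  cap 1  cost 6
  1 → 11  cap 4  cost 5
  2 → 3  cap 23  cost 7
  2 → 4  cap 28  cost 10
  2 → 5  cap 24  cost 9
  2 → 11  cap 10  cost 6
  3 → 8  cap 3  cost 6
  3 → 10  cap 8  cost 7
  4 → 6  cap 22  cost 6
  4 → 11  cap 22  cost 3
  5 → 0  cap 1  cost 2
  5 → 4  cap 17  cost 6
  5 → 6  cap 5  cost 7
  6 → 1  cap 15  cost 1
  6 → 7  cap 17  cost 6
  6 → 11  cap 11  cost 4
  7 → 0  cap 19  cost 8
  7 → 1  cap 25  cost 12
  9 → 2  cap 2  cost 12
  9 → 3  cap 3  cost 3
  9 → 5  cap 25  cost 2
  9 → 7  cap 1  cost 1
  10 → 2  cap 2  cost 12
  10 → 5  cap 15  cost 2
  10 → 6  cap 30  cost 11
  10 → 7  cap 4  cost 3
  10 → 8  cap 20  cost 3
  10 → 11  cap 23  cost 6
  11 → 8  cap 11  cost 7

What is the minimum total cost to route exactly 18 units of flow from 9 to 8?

Minimum cost for 18 units: 322

shortest-cost path #1: 9→3→8 push 3 @ unit cost 9 (adds 27)
shortest-cost path #2: 9→5→0→10→8 push 1 @ unit cost 17 (adds 17)
shortest-cost path #3: 9→5→4→11→8 push 11 @ unit cost 18 (adds 198)
shortest-cost path #4: 9→7→0→10→8 push 1 @ unit cost 22 (adds 22)
shortest-cost path #5: 9→2→3→10→8 push 2 @ unit cost 29 (adds 58)
total cost = 322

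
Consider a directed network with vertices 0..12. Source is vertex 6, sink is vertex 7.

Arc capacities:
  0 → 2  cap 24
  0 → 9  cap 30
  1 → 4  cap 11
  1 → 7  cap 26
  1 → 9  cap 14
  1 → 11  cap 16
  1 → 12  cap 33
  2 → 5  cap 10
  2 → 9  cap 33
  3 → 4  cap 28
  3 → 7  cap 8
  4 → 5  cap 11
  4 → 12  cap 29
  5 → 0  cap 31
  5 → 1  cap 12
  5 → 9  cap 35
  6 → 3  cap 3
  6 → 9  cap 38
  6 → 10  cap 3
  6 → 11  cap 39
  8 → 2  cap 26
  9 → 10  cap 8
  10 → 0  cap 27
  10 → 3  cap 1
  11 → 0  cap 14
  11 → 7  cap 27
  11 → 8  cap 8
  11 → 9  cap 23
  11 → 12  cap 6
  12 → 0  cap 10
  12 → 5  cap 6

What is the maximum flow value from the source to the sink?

Maximum flow value: 43

augment #1: 6→3→7 bottleneck 3, total now 3
augment #2: 6→11→7 bottleneck 27, total now 30
augment #3: 6→10→3→7 bottleneck 1, total now 31
augment #4: 6→11→12→5→1→7 bottleneck 6, total now 37
augment #5: 6→10→0→2→5→1→7 bottleneck 2, total now 39
augment #6: 6→11→0→2→5→1→7 bottleneck 4, total now 43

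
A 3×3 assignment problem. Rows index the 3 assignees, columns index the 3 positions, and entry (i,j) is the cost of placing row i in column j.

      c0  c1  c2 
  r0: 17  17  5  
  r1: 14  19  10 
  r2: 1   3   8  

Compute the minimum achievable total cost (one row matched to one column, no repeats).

optimal assignment: row0→col2 (cost 5), row1→col0 (cost 14), row2→col1 (cost 3)
total = 5 + 14 + 3 = 22

Minimum assignment cost: 22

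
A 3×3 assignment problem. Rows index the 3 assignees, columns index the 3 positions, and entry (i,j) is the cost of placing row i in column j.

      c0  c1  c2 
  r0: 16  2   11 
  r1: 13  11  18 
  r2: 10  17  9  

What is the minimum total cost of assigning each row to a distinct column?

Minimum assignment cost: 24

optimal assignment: row0→col1 (cost 2), row1→col0 (cost 13), row2→col2 (cost 9)
total = 2 + 13 + 9 = 24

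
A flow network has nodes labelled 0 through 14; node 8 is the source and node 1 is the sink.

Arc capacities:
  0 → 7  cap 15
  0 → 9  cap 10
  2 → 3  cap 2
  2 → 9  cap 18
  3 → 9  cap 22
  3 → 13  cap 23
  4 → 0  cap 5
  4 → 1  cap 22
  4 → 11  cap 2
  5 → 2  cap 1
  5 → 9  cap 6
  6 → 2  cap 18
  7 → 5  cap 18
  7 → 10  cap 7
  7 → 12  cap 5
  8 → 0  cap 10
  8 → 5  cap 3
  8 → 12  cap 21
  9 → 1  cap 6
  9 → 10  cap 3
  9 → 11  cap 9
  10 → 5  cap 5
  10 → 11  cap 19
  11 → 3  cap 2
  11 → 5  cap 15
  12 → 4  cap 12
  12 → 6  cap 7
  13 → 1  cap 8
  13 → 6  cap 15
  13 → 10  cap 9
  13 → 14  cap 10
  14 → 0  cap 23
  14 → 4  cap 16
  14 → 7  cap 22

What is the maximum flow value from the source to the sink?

augment #1: 8→0→9→1 bottleneck 6, total now 6
augment #2: 8→12→4→1 bottleneck 12, total now 18
augment #3: 8→5→2→3→13→1 bottleneck 1, total now 19
augment #4: 8→0→9→11→3→13→1 bottleneck 2, total now 21
augment #5: 8→12→6→2→3→13→1 bottleneck 1, total now 22

Maximum flow value: 22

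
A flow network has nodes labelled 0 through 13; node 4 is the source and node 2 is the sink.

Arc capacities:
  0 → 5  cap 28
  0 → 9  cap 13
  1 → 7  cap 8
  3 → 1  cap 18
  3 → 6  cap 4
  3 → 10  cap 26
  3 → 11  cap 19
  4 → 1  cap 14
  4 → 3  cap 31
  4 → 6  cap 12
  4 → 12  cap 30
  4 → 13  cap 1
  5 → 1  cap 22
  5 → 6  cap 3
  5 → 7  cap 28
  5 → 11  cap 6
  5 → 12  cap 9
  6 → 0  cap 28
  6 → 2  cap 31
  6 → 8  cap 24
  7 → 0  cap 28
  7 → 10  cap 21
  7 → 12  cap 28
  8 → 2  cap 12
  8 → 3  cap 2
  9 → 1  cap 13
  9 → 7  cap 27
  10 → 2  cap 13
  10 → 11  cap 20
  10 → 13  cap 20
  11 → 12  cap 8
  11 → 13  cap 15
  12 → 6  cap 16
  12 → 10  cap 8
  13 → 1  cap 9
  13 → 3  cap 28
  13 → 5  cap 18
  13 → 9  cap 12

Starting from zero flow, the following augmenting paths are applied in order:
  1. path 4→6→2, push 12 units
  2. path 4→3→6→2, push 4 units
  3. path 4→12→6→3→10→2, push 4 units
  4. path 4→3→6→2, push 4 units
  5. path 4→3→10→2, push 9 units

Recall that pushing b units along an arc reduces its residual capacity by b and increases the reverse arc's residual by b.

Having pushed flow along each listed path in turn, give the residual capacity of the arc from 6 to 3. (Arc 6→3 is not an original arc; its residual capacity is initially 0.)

Residual capacity of (6,3): 4

after path 1 (4→6→2, push 12): res(6,3)=0
after path 2 (4→3→6→2, push 4): res(6,3)=4
after path 3 (4→12→6→3→10→2, push 4): res(6,3)=0
after path 4 (4→3→6→2, push 4): res(6,3)=4
after path 5 (4→3→10→2, push 9): res(6,3)=4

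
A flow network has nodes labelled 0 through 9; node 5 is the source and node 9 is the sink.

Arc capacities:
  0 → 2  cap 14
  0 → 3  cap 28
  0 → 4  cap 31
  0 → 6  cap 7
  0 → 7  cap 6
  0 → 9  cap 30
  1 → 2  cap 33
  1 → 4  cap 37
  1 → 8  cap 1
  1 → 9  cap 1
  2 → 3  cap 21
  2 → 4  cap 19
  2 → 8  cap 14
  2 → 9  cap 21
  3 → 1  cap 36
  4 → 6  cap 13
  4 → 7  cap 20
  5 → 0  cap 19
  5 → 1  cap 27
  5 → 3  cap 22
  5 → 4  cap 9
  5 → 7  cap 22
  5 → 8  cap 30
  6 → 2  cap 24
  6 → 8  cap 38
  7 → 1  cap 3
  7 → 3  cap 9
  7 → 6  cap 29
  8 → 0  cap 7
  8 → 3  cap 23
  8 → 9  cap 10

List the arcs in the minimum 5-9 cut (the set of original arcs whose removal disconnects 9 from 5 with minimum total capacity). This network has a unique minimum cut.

Min-cut arcs: {(1,9), (2,9), (5,0), (8,0), (8,9)} (total capacity 58)

augment #1: 5→0→9 push 19
augment #2: 5→1→9 push 1
augment #3: 5→8→9 push 10
augment #4: 5→1→2→9 push 21
augment #5: 5→8→0→9 push 7
max flow = 58; residual-reachable set from 5 gives S-side
cut edges (S→T): {(1,9), (2,9), (5,0), (8,0), (8,9)} total cap 58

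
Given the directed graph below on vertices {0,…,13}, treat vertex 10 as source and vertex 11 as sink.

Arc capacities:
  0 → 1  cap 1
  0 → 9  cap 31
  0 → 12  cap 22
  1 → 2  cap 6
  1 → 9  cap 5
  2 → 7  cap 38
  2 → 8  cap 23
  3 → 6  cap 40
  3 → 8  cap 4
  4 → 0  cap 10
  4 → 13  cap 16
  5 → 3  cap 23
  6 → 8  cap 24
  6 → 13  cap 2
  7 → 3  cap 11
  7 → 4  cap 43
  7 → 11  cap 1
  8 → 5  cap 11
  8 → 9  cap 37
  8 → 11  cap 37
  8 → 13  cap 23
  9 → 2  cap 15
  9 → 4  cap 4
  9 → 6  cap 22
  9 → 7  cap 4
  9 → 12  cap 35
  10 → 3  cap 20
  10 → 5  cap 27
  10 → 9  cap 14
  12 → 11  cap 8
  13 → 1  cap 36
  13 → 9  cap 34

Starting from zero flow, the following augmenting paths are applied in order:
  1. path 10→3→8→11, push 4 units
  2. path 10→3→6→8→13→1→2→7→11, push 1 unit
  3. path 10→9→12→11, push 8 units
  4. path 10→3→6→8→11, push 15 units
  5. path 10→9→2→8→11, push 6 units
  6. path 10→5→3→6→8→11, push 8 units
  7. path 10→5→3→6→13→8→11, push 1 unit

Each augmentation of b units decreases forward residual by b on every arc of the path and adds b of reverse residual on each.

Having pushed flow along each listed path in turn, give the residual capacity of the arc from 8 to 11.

after path 1 (10→3→8→11, push 4): res(8,11)=33
after path 2 (10→3→6→8→13→1→2→7→11, push 1): res(8,11)=33
after path 3 (10→9→12→11, push 8): res(8,11)=33
after path 4 (10→3→6→8→11, push 15): res(8,11)=18
after path 5 (10→9→2→8→11, push 6): res(8,11)=12
after path 6 (10→5→3→6→8→11, push 8): res(8,11)=4
after path 7 (10→5→3→6→13→8→11, push 1): res(8,11)=3

Residual capacity of (8,11): 3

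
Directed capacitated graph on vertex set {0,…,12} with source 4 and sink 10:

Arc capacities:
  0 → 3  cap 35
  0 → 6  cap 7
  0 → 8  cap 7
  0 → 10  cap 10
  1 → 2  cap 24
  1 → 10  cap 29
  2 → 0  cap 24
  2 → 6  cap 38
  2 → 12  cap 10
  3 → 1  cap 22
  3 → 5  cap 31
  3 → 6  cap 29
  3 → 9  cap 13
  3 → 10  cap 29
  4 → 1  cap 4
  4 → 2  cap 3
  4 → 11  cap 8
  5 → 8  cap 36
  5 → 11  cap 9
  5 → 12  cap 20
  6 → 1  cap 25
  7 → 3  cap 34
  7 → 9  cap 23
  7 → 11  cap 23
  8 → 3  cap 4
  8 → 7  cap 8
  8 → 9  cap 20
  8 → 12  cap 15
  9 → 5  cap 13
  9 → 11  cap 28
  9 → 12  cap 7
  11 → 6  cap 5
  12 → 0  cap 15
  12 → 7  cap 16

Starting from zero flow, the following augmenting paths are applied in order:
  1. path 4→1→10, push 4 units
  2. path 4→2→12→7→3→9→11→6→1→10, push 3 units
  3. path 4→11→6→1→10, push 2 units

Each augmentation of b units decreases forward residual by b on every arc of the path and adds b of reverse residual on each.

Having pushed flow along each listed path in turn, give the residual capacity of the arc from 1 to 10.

after path 1 (4→1→10, push 4): res(1,10)=25
after path 2 (4→2→12→7→3→9→11→6→1→10, push 3): res(1,10)=22
after path 3 (4→11→6→1→10, push 2): res(1,10)=20

Residual capacity of (1,10): 20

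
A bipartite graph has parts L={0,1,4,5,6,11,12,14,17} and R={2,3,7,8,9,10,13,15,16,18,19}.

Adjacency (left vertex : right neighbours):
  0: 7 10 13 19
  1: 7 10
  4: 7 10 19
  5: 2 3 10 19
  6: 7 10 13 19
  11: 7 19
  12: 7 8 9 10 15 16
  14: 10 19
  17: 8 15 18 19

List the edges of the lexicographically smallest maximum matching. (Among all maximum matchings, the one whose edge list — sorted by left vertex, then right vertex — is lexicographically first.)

Lex-smallest maximum matching: {(0,7), (1,10), (4,19), (5,2), (6,13), (12,8), (17,15)}

|M| = 7 (so the lex-smallest maximum matching has 7 edges)
process left vertices in ascending order; for each, take the smallest-labelled available neighbour that still permits 7 edges overall, or leave it unmatched if none does
lex-smallest matching: {0-7, 1-10, 4-19, 5-2, 6-13, 12-8, 17-15}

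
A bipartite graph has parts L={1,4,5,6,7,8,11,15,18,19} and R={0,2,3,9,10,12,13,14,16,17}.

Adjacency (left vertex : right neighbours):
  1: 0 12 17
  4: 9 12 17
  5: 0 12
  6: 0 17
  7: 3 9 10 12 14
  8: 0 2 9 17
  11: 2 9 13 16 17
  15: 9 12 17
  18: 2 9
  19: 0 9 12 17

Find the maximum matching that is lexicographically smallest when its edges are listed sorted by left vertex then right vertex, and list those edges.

Lex-smallest maximum matching: {(1,0), (4,9), (5,12), (6,17), (7,3), (8,2), (11,13)}

|M| = 7 (so the lex-smallest maximum matching has 7 edges)
process left vertices in ascending order; for each, take the smallest-labelled available neighbour that still permits 7 edges overall, or leave it unmatched if none does
lex-smallest matching: {1-0, 4-9, 5-12, 6-17, 7-3, 8-2, 11-13}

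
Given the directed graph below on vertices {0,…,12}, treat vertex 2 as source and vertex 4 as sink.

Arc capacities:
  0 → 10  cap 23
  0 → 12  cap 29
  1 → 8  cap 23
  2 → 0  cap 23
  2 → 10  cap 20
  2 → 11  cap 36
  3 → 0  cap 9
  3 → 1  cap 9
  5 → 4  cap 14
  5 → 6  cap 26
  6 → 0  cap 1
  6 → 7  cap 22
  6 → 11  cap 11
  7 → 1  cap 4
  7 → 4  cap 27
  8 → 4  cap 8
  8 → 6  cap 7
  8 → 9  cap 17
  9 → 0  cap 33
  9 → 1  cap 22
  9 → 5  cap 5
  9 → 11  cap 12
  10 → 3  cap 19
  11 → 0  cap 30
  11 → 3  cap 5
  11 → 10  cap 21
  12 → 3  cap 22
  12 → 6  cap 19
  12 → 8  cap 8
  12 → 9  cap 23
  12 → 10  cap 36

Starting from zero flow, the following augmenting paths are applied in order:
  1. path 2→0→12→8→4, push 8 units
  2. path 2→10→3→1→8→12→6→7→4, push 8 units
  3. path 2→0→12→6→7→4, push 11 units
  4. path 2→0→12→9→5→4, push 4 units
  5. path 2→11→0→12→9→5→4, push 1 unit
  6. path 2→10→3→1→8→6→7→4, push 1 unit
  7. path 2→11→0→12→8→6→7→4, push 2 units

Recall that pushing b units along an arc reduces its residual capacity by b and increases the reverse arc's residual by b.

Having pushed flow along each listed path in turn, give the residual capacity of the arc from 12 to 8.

Residual capacity of (12,8): 6

after path 1 (2→0→12→8→4, push 8): res(12,8)=0
after path 2 (2→10→3→1→8→12→6→7→4, push 8): res(12,8)=8
after path 3 (2→0→12→6→7→4, push 11): res(12,8)=8
after path 4 (2→0→12→9→5→4, push 4): res(12,8)=8
after path 5 (2→11→0→12→9→5→4, push 1): res(12,8)=8
after path 6 (2→10→3→1→8→6→7→4, push 1): res(12,8)=8
after path 7 (2→11→0→12→8→6→7→4, push 2): res(12,8)=6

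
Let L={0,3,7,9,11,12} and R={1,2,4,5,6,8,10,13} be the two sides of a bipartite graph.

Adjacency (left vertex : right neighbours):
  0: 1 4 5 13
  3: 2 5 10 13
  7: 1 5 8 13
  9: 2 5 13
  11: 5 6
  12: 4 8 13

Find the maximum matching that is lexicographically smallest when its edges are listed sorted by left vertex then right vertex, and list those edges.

|M| = 6 (so the lex-smallest maximum matching has 6 edges)
process left vertices in ascending order; for each, take the smallest-labelled available neighbour that still permits 6 edges overall, or leave it unmatched if none does
lex-smallest matching: {0-1, 3-2, 7-5, 9-13, 11-6, 12-4}

Lex-smallest maximum matching: {(0,1), (3,2), (7,5), (9,13), (11,6), (12,4)}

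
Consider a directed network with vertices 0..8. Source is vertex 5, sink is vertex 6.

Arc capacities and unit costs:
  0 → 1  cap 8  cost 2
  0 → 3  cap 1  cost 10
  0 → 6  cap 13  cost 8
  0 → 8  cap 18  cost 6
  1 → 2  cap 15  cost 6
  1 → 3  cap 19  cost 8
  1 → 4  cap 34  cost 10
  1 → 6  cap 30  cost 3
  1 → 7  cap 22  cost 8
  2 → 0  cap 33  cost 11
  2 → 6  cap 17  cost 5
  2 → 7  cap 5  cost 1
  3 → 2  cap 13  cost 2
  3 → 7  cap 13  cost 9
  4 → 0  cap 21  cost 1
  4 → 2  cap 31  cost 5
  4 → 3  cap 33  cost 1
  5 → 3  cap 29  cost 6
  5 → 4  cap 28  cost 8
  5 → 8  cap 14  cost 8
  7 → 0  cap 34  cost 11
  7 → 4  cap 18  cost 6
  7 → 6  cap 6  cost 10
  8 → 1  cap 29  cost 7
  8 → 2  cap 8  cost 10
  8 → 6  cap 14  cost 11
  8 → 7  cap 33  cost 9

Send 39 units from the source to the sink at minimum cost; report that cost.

Minimum cost for 39 units: 592

shortest-cost path #1: 5→3→2→6 push 13 @ unit cost 13 (adds 169)
shortest-cost path #2: 5→4→0→1→6 push 8 @ unit cost 14 (adds 112)
shortest-cost path #3: 5→4→0→6 push 13 @ unit cost 17 (adds 221)
shortest-cost path #4: 5→8→1→6 push 5 @ unit cost 18 (adds 90)
total cost = 592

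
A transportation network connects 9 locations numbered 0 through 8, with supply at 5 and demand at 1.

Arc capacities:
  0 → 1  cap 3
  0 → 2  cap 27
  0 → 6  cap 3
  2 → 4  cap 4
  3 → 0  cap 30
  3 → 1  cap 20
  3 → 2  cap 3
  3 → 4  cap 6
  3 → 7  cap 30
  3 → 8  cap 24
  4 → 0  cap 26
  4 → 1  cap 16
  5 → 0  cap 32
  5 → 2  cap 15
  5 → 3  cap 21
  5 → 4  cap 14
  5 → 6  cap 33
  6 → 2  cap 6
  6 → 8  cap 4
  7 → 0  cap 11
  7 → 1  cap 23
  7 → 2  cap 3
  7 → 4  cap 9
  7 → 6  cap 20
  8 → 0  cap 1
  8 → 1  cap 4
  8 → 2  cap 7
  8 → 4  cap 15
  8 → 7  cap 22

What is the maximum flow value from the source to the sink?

augment #1: 5→0→1 bottleneck 3, total now 3
augment #2: 5→3→1 bottleneck 20, total now 23
augment #3: 5→4→1 bottleneck 14, total now 37
augment #4: 5→2→4→1 bottleneck 2, total now 39
augment #5: 5→3→7→1 bottleneck 1, total now 40
augment #6: 5→6→8→1 bottleneck 4, total now 44

Maximum flow value: 44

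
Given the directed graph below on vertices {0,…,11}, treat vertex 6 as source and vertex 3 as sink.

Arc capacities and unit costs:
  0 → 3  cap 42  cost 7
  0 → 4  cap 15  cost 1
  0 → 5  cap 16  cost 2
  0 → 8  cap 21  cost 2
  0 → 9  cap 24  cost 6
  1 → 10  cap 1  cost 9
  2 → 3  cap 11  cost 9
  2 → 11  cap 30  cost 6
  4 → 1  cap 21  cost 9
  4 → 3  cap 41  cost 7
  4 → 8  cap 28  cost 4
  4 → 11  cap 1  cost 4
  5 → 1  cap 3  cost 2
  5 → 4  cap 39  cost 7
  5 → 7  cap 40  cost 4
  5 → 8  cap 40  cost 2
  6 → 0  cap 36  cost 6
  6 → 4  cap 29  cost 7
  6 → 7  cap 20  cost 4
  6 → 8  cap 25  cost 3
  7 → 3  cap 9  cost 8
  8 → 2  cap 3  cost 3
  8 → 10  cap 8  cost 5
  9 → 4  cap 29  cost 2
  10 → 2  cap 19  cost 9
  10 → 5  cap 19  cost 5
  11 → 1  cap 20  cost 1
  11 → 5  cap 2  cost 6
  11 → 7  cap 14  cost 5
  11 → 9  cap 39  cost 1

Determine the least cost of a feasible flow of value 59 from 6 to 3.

shortest-cost path #1: 6→7→3 push 9 @ unit cost 12 (adds 108)
shortest-cost path #2: 6→0→3 push 36 @ unit cost 13 (adds 468)
shortest-cost path #3: 6→4→3 push 14 @ unit cost 14 (adds 196)
total cost = 772

Minimum cost for 59 units: 772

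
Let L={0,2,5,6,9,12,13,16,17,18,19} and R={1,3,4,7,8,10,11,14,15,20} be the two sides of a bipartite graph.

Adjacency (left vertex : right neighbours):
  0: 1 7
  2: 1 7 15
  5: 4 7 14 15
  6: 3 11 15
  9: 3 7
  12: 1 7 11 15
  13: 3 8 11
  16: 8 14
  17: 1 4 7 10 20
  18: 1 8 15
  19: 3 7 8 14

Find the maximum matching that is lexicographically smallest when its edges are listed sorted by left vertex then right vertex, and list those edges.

|M| = 9 (so the lex-smallest maximum matching has 9 edges)
process left vertices in ascending order; for each, take the smallest-labelled available neighbour that still permits 9 edges overall, or leave it unmatched if none does
lex-smallest matching: {0-1, 2-7, 5-4, 6-3, 12-11, 13-8, 16-14, 17-10, 18-15}

Lex-smallest maximum matching: {(0,1), (2,7), (5,4), (6,3), (12,11), (13,8), (16,14), (17,10), (18,15)}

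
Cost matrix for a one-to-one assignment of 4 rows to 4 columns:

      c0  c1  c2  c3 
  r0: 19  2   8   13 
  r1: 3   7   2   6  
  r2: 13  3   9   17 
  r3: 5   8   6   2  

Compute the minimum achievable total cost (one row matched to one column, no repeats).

one of 2 optimal assignments: row0→col1 (cost 2), row1→col0 (cost 3), row2→col2 (cost 9), row3→col3 (cost 2)
total = 2 + 3 + 9 + 2 = 16

Minimum assignment cost: 16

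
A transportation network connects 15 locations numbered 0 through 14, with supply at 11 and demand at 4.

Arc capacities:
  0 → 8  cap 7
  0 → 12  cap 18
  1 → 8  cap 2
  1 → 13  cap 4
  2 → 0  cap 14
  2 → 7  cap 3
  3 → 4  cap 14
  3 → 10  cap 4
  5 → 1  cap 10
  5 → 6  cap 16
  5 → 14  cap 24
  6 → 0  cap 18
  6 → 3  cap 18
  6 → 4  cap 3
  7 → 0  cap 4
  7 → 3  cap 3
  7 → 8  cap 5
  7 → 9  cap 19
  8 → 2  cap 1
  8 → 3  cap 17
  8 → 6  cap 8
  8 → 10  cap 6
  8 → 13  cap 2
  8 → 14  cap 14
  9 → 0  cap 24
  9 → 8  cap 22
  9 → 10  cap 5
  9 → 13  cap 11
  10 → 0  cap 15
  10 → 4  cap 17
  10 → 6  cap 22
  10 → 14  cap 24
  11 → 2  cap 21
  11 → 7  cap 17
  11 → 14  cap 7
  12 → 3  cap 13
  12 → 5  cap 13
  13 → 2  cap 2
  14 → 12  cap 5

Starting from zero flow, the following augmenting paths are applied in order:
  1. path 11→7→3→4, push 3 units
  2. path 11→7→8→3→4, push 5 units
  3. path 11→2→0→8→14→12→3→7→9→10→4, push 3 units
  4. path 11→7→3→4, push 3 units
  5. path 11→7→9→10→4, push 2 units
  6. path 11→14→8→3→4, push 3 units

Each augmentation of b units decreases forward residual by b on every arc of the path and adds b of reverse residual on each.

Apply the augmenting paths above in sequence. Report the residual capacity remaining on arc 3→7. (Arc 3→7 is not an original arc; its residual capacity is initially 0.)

Residual capacity of (3,7): 3

after path 1 (11→7→3→4, push 3): res(3,7)=3
after path 2 (11→7→8→3→4, push 5): res(3,7)=3
after path 3 (11→2→0→8→14→12→3→7→9→10→4, push 3): res(3,7)=0
after path 4 (11→7→3→4, push 3): res(3,7)=3
after path 5 (11→7→9→10→4, push 2): res(3,7)=3
after path 6 (11→14→8→3→4, push 3): res(3,7)=3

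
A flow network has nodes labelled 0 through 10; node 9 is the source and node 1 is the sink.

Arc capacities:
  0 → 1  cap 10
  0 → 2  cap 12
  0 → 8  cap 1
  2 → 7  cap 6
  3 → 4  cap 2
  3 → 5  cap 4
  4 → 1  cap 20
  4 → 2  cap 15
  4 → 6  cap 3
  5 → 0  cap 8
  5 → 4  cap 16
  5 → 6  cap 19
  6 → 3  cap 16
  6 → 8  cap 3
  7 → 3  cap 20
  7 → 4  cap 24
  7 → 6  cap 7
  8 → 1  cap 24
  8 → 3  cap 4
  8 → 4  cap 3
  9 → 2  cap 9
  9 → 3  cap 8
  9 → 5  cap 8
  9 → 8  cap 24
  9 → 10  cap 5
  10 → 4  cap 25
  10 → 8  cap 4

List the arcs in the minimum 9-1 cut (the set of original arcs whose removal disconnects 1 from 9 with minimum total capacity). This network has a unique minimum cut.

augment #1: 9→8→1 push 24
augment #2: 9→3→4→1 push 2
augment #3: 9→5→0→1 push 8
augment #4: 9→10→4→1 push 5
augment #5: 9→2→7→4→1 push 6
augment #6: 9→3→5→4→1 push 4
max flow = 49; residual-reachable set from 9 gives S-side
cut edges (S→T): {(2,7), (3,4), (3,5), (9,5), (9,8), (9,10)} total cap 49

Min-cut arcs: {(2,7), (3,4), (3,5), (9,5), (9,8), (9,10)} (total capacity 49)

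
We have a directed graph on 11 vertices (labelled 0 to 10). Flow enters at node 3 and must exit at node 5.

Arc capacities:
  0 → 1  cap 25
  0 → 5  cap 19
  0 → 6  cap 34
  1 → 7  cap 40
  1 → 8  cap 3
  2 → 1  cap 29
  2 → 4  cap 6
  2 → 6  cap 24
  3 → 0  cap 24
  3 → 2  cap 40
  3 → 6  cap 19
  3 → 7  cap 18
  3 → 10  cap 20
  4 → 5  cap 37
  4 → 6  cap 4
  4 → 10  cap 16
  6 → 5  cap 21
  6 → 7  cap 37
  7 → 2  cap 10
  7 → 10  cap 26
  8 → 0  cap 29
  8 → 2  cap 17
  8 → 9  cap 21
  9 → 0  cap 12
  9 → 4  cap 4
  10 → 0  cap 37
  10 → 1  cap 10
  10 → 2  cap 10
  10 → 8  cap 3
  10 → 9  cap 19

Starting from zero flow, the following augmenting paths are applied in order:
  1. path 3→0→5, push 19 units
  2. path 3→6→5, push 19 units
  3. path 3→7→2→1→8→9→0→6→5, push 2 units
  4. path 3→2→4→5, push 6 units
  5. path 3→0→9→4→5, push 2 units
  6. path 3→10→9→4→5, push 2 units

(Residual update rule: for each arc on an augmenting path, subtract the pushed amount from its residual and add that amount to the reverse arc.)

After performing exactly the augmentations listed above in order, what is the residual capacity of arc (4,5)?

Residual capacity of (4,5): 27

after path 1 (3→0→5, push 19): res(4,5)=37
after path 2 (3→6→5, push 19): res(4,5)=37
after path 3 (3→7→2→1→8→9→0→6→5, push 2): res(4,5)=37
after path 4 (3→2→4→5, push 6): res(4,5)=31
after path 5 (3→0→9→4→5, push 2): res(4,5)=29
after path 6 (3→10→9→4→5, push 2): res(4,5)=27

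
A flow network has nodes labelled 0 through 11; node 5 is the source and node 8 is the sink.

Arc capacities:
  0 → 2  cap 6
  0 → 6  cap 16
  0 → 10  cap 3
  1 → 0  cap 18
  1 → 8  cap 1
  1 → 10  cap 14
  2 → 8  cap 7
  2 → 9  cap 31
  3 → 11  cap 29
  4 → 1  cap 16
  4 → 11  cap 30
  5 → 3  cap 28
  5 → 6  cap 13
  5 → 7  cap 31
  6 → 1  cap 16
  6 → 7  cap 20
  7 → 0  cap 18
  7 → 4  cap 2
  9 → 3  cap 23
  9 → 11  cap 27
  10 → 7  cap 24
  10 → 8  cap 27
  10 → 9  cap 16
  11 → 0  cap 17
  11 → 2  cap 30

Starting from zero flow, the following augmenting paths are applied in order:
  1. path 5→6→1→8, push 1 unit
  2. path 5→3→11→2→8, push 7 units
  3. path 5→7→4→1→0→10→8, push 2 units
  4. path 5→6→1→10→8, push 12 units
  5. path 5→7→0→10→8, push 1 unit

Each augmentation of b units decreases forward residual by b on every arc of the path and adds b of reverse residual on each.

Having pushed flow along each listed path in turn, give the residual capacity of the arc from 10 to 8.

Residual capacity of (10,8): 12

after path 1 (5→6→1→8, push 1): res(10,8)=27
after path 2 (5→3→11→2→8, push 7): res(10,8)=27
after path 3 (5→7→4→1→0→10→8, push 2): res(10,8)=25
after path 4 (5→6→1→10→8, push 12): res(10,8)=13
after path 5 (5→7→0→10→8, push 1): res(10,8)=12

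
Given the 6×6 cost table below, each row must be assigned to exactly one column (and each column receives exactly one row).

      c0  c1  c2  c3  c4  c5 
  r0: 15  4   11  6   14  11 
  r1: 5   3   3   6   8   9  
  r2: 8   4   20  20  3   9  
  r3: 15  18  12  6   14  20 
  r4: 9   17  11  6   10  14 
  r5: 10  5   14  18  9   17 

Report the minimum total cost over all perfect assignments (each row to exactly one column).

optimal assignment: row0→col5 (cost 11), row1→col2 (cost 3), row2→col4 (cost 3), row3→col3 (cost 6), row4→col0 (cost 9), row5→col1 (cost 5)
total = 11 + 3 + 3 + 6 + 9 + 5 = 37

Minimum assignment cost: 37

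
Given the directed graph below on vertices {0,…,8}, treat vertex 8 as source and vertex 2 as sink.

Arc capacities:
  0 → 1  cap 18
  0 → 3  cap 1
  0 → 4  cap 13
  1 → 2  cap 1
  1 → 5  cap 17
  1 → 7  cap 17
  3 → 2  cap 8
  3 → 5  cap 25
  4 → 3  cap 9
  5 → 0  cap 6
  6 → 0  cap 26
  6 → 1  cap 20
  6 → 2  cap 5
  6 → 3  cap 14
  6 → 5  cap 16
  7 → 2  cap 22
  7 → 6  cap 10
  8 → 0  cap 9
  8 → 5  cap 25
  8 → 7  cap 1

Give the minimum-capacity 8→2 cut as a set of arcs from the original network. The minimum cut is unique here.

Min-cut arcs: {(5,0), (8,0), (8,7)} (total capacity 16)

augment #1: 8→7→2 push 1
augment #2: 8→0→1→2 push 1
augment #3: 8→0→3→2 push 1
augment #4: 8→0→1→7→2 push 7
augment #5: 8→5→0→1→7→2 push 6
max flow = 16; residual-reachable set from 8 gives S-side
cut edges (S→T): {(5,0), (8,0), (8,7)} total cap 16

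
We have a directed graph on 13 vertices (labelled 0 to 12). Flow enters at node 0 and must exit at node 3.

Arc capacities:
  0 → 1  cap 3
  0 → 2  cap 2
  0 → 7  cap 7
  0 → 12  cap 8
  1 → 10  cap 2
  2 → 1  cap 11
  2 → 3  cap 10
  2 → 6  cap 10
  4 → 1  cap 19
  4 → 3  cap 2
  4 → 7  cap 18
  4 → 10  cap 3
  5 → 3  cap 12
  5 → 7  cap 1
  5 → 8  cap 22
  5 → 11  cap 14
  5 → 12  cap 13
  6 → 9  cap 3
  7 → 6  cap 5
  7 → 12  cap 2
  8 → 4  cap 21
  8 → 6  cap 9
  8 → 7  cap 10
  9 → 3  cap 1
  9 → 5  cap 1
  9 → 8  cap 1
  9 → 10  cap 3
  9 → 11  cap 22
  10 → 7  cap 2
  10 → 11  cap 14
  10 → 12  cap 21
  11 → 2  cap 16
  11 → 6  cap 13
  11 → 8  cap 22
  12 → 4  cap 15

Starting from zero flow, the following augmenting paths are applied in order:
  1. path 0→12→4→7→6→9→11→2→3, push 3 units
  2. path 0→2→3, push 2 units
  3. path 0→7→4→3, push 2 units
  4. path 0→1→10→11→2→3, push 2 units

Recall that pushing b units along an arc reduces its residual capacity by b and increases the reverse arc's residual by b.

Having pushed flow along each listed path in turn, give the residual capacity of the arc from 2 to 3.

Residual capacity of (2,3): 3

after path 1 (0→12→4→7→6→9→11→2→3, push 3): res(2,3)=7
after path 2 (0→2→3, push 2): res(2,3)=5
after path 3 (0→7→4→3, push 2): res(2,3)=5
after path 4 (0→1→10→11→2→3, push 2): res(2,3)=3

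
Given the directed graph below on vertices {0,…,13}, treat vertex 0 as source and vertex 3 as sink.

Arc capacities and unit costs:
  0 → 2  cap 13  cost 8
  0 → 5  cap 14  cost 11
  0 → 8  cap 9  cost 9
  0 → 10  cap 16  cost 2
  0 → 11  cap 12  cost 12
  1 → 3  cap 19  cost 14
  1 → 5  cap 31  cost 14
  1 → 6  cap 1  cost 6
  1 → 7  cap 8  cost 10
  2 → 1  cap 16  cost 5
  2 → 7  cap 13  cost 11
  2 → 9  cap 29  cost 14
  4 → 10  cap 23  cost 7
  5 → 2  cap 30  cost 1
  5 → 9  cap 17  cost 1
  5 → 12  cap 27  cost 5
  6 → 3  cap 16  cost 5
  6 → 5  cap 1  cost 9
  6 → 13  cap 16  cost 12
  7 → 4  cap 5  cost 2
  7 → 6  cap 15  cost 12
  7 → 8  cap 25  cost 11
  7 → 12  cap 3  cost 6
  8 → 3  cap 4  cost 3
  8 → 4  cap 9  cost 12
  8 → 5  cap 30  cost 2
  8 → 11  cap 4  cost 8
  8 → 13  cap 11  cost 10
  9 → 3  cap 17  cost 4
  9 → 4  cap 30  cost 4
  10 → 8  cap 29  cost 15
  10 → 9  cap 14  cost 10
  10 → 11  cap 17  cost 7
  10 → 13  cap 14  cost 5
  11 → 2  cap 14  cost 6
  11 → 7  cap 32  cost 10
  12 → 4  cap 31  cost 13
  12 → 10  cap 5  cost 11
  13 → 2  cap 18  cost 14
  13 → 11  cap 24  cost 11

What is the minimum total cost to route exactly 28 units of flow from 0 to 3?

shortest-cost path #1: 0→8→3 push 4 @ unit cost 12 (adds 48)
shortest-cost path #2: 0→5→9→3 push 14 @ unit cost 16 (adds 224)
shortest-cost path #3: 0→10→9→3 push 3 @ unit cost 16 (adds 48)
shortest-cost path #4: 0→2→1→6→3 push 1 @ unit cost 24 (adds 24)
shortest-cost path #5: 0→2→1→3 push 6 @ unit cost 27 (adds 162)
total cost = 506

Minimum cost for 28 units: 506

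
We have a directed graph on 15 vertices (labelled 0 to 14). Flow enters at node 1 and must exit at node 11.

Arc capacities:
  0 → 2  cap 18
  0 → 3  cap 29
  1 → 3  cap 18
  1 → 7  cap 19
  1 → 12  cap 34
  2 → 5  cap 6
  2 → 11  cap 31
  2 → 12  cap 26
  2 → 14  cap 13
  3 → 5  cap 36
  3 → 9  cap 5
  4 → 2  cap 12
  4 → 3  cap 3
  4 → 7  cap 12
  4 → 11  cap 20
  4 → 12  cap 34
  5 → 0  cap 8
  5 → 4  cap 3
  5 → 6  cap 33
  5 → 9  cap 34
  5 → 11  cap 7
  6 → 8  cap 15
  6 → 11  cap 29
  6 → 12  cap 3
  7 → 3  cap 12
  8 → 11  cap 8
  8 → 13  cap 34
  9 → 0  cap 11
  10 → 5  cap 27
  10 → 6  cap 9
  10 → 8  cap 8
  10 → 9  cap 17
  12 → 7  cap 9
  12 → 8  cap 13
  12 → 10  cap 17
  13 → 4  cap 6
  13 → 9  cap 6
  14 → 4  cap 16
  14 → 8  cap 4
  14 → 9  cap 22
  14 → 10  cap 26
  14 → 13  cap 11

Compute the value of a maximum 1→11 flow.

Maximum flow value: 60

augment #1: 1→3→5→11 bottleneck 7, total now 7
augment #2: 1→12→8→11 bottleneck 8, total now 15
augment #3: 1→3→5→4→11 bottleneck 3, total now 18
augment #4: 1→3→5→6→11 bottleneck 8, total now 26
augment #5: 1→12→10→6→11 bottleneck 9, total now 35
augment #6: 1→7→3→5→6→11 bottleneck 12, total now 47
augment #7: 1→12→8→13→4→11 bottleneck 5, total now 52
augment #8: 1→12→10→5→0→2→11 bottleneck 8, total now 60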